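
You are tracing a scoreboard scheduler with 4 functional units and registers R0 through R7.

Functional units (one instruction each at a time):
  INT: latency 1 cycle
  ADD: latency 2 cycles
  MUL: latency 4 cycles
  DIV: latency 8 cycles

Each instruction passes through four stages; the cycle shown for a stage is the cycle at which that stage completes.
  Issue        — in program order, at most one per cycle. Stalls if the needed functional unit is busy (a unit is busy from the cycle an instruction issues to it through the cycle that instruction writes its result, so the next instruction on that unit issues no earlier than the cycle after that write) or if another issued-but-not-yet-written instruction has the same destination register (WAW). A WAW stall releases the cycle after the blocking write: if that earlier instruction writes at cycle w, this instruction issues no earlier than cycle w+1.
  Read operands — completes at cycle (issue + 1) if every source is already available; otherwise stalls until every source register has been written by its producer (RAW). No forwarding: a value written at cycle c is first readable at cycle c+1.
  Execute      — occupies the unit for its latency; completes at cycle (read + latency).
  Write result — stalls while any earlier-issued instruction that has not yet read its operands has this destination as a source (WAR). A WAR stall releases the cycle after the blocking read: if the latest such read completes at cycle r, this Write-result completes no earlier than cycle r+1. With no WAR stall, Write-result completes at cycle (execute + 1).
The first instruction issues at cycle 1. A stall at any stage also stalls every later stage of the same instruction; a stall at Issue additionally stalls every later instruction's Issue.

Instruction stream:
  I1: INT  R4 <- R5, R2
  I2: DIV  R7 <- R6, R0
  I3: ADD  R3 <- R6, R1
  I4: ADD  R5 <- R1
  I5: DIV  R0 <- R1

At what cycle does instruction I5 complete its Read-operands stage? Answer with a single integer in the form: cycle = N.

[I1] 1/2/3/4
[I2] 2/3/11/12
[I3] 3/4/6/7
[I4] 8/9/11/12  (struct: ADD busy until I3 writes@7)
[I5] 13/14/22/23  (struct: DIV busy until I2 writes@12)

cycle = 14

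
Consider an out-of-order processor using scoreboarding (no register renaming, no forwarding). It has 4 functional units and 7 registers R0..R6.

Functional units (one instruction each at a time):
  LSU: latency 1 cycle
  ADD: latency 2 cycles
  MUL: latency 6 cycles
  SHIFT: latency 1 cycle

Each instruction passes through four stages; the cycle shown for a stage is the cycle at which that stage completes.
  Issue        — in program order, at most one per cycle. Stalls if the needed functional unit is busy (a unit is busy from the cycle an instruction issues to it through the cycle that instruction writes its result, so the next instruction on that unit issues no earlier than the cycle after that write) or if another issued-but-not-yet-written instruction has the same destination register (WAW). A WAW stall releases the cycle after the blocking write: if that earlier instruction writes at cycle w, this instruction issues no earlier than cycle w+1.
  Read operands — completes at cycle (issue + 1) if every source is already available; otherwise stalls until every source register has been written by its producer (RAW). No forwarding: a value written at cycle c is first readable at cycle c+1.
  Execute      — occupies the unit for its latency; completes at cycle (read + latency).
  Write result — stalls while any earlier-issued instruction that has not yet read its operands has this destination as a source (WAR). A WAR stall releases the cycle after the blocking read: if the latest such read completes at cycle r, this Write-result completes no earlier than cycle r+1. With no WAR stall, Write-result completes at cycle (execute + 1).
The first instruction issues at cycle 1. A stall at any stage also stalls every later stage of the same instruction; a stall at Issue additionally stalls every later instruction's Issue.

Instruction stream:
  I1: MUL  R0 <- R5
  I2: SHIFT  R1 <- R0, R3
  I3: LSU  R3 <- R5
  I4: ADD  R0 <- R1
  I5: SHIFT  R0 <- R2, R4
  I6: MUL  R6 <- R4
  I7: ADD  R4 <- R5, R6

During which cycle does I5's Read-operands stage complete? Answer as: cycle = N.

I1  is:1  ro:2  ex:8  wr:9
I2  is:2  ro:10  ex:11  wr:12  — RAW R0: wait I1 write@9
I3  is:3  ro:4  ex:5  wr:11  — WAR R3: wait I2 read@10
I4  is:10  ro:13  ex:15  wr:16  — WAW R0: wait I1 write@9, RAW R1: wait I2 write@12
I5  is:17  ro:18  ex:19  wr:20  — WAW R0: wait I4 write@16
I6  is:18  ro:19  ex:25  wr:26
I7  is:19  ro:27  ex:29  wr:30  — RAW R6: wait I6 write@26

cycle = 18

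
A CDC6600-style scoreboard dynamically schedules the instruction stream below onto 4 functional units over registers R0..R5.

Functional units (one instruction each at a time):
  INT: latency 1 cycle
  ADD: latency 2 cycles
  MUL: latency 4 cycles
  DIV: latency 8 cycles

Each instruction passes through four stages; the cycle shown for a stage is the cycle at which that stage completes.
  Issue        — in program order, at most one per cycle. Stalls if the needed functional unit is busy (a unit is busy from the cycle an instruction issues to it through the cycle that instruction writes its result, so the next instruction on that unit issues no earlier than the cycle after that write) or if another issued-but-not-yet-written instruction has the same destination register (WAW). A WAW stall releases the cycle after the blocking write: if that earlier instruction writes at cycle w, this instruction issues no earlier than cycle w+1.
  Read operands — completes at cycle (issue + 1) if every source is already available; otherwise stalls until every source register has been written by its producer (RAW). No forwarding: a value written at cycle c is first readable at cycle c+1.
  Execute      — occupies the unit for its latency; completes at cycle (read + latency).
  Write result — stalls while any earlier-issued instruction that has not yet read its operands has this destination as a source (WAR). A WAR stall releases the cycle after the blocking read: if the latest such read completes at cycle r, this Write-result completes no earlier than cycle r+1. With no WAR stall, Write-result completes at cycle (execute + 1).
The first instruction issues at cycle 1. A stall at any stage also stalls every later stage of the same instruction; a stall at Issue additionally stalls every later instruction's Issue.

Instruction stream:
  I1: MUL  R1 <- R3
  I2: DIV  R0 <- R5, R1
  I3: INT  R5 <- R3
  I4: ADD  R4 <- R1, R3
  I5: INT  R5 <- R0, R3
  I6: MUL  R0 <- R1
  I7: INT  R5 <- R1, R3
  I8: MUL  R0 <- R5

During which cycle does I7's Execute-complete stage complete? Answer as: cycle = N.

t=1  issue I1 (MUL)
t=2  I1 read-ops · issue I2 (DIV)
t=3  issue I3 (INT)
t=4  I3 read-ops · issue I4 (ADD)
t=5  I3 finished on INT
t=6  I1 finished on MUL
t=7  I1→R1
t=8  I2 read-ops · I4 read-ops
t=9  I3→R5
t=10  I4 finished on ADD · issue I5 (INT)
t=11  I4→R4
t=16  I2 finished on DIV
t=17  I2→R0
t=18  I5 read-ops · issue I6 (MUL)
t=19  I5 finished on INT · I6 read-ops
t=20  I5→R5
t=21  issue I7 (INT)
t=22  I7 read-ops
t=23  I6 finished on MUL · I7 finished on INT
t=24  I6→R0 · I7→R5
t=25  issue I8 (MUL)
t=26  I8 read-ops
t=30  I8 finished on MUL
t=31  I8→R0

cycle = 23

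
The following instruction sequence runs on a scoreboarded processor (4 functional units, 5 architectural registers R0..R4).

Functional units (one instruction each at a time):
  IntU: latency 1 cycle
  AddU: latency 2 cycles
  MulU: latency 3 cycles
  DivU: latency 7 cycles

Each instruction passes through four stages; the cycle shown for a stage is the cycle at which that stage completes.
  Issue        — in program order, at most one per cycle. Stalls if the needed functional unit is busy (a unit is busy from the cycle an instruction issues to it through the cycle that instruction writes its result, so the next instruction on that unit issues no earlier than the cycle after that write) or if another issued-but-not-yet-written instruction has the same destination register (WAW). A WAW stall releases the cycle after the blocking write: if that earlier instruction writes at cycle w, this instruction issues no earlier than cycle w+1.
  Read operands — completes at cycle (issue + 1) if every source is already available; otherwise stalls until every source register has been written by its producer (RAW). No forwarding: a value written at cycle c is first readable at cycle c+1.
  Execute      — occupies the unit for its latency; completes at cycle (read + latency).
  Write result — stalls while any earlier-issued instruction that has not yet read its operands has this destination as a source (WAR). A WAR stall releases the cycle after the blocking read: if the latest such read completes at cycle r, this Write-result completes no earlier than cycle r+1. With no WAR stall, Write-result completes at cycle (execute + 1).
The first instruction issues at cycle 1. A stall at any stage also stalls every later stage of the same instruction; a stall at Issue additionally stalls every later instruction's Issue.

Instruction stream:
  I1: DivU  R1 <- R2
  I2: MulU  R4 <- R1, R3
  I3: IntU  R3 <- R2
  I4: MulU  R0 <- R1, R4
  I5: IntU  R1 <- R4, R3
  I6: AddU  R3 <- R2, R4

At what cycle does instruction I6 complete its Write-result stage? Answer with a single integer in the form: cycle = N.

cycle 1: issue I1 (DivU)
cycle 2: I1 read-ops, issue I2 (MulU)
cycle 3: issue I3 (IntU)
cycle 4: I3 read-ops
cycle 5: I3 finished on IntU
cycle 9: I1 finished on DivU
cycle 10: I1→R1
cycle 11: I2 read-ops
cycle 12: I3→R3
cycle 14: I2 finished on MulU
cycle 15: I2→R4
cycle 16: issue I4 (MulU)
cycle 17: I4 read-ops, issue I5 (IntU)
cycle 18: I5 read-ops, issue I6 (AddU)
cycle 19: I5 finished on IntU, I6 read-ops
cycle 20: I4 finished on MulU, I5→R1
cycle 21: I4→R0, I6 finished on AddU
cycle 22: I6→R3

cycle = 22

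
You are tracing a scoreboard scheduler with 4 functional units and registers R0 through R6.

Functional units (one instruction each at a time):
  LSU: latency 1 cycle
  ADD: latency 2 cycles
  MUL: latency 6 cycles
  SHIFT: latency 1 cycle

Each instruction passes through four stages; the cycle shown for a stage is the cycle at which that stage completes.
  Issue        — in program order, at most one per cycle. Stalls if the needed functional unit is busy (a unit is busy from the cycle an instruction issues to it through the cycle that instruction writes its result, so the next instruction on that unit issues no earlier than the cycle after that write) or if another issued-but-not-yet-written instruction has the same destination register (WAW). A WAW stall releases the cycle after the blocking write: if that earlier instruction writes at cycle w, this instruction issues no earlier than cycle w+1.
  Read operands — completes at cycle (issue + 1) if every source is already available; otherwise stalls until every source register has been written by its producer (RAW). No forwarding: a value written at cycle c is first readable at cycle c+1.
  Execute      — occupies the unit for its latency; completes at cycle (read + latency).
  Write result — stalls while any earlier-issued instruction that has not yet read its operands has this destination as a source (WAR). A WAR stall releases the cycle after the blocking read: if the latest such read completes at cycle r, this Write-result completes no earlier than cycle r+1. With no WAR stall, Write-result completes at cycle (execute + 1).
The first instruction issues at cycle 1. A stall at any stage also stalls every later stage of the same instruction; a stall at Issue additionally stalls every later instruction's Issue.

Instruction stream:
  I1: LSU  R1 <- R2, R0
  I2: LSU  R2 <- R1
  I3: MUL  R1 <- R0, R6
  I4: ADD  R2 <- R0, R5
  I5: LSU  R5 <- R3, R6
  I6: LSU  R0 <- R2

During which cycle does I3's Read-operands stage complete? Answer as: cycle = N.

I1  is:1  ro:2  ex:3  wr:4
I2  is:5  ro:6  ex:7  wr:8  — struct: LSU busy until I1 writes@4
I3  is:6  ro:7  ex:13  wr:14
I4  is:9  ro:10  ex:12  wr:13  — WAW R2: wait I2 write@8
I5  is:10  ro:11  ex:12  wr:13
I6  is:14  ro:15  ex:16  wr:17  — struct: LSU busy until I5 writes@13

cycle = 7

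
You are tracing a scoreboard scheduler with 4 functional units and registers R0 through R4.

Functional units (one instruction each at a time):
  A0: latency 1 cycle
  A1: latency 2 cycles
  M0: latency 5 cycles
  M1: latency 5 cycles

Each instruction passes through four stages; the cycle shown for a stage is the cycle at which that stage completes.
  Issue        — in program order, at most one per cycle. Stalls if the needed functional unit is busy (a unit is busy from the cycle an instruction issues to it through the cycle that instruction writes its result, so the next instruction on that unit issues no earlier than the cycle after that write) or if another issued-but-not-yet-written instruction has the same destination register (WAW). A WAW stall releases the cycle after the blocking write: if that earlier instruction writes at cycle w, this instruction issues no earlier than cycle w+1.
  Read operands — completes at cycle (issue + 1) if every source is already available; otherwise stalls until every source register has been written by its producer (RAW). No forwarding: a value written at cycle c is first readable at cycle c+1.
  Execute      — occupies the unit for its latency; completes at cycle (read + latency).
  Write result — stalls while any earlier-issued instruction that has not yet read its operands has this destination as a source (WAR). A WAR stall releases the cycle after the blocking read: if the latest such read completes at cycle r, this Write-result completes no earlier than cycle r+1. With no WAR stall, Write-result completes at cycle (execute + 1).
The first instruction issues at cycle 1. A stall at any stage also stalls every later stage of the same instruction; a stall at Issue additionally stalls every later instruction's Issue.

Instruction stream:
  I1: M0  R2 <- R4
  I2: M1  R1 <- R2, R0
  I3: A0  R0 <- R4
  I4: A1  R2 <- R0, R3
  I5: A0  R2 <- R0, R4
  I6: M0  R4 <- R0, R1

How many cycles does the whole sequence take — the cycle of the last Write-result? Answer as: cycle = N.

cycle = 23

[1] I1 dispatched to M0
[2] I1 operands ready; I2 dispatched to M1
[3] I3 dispatched to A0
[4] I3 operands ready
[5] I3 complete
[7] I1 complete
[8] R2←I1
[9] I2 operands ready; I4 dispatched to A1
[10] R0←I3
[11] I4 operands ready
[13] I4 complete
[14] I2 complete; R2←I4
[15] R1←I2; I5 dispatched to A0
[16] I5 operands ready; I6 dispatched to M0
[17] I5 complete; I6 operands ready
[18] R2←I5
[22] I6 complete
[23] R4←I6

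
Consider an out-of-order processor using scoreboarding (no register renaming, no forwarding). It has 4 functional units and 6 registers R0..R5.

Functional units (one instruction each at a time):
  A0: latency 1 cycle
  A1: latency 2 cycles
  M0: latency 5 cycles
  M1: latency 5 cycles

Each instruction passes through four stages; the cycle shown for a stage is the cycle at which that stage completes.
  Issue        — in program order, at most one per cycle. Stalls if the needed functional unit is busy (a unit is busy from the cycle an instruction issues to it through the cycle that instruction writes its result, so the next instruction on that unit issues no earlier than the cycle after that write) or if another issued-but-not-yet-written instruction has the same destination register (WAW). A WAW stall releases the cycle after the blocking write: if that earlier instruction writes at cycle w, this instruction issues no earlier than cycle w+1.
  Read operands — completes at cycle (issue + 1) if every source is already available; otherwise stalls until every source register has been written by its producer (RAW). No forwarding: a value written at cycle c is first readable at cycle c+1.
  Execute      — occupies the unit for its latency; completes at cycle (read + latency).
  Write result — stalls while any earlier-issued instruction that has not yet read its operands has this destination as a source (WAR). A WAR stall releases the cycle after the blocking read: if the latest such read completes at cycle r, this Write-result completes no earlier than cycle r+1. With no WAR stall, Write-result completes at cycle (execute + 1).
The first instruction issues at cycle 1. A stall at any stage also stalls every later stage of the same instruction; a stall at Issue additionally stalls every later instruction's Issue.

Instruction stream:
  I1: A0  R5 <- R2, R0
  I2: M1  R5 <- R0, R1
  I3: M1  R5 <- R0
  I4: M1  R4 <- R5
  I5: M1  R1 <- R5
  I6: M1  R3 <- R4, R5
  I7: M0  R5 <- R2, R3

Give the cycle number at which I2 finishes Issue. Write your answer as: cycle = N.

cycle = 5

I1: IS=1 RO=2 EX=3 WR=4
I2: IS=5 RO=6 EX=11 WR=12  [WAW R5: wait I1 write@4]
I3: IS=13 RO=14 EX=19 WR=20  [struct: M1 busy until I2 writes@12]
I4: IS=21 RO=22 EX=27 WR=28  [struct: M1 busy until I3 writes@20]
I5: IS=29 RO=30 EX=35 WR=36  [struct: M1 busy until I4 writes@28]
I6: IS=37 RO=38 EX=43 WR=44  [struct: M1 busy until I5 writes@36]
I7: IS=38 RO=45 EX=50 WR=51  [RAW R3: wait I6 write@44]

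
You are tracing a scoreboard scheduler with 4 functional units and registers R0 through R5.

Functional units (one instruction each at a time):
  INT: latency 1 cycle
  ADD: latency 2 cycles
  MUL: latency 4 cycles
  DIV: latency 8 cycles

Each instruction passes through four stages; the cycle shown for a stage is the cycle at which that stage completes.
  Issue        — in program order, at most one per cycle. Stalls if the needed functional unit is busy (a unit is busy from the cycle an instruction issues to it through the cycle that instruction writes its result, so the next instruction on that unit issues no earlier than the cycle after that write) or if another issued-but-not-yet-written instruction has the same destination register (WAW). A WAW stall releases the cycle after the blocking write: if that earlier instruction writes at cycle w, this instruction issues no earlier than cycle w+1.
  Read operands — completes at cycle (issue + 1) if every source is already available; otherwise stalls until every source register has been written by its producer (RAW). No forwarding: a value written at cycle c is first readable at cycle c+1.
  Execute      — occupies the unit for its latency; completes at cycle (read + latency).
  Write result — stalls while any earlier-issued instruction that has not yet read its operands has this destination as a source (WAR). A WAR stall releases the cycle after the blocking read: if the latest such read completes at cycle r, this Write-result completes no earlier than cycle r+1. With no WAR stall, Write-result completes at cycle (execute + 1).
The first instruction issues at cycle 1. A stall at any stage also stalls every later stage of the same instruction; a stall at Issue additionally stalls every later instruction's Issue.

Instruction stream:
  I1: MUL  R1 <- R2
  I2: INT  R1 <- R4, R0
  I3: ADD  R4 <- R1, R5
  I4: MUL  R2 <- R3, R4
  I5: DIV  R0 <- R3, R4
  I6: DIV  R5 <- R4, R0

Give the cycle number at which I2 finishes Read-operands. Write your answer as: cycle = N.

I1  is:1  ro:2  ex:6  wr:7
I2  is:8  ro:9  ex:10  wr:11  — WAW R1: wait I1 write@7
I3  is:9  ro:12  ex:14  wr:15  — RAW R1: wait I2 write@11
I4  is:10  ro:16  ex:20  wr:21  — RAW R4: wait I3 write@15
I5  is:11  ro:16  ex:24  wr:25  — RAW R4: wait I3 write@15
I6  is:26  ro:27  ex:35  wr:36  — struct: DIV busy until I5 writes@25

cycle = 9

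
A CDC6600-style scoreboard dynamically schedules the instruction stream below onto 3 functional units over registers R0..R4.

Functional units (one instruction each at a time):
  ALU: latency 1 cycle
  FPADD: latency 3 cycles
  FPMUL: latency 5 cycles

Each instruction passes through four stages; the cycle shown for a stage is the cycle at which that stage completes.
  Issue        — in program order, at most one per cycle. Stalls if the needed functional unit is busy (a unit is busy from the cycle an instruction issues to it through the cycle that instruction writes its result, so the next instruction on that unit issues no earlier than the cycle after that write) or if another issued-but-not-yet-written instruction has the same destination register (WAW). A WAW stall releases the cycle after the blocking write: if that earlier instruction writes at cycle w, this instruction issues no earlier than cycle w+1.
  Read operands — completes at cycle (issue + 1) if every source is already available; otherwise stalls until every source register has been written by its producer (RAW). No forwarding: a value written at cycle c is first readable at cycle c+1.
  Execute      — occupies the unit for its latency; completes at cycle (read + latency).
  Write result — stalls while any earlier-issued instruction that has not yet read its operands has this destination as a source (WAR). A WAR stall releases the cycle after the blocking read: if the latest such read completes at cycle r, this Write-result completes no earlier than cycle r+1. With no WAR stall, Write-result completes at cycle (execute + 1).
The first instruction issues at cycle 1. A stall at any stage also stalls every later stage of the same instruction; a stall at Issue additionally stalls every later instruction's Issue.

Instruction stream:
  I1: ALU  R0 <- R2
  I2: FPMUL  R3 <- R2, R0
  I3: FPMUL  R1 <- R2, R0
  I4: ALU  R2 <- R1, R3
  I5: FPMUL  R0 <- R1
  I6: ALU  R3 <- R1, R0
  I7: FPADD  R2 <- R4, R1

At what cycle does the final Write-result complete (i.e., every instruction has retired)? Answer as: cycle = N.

I1  is:1  ro:2  ex:3  wr:4
I2  is:2  ro:5  ex:10  wr:11  — RAW R0: wait I1 write@4
I3  is:12  ro:13  ex:18  wr:19  — struct: FPMUL busy until I2 writes@11
I4  is:13  ro:20  ex:21  wr:22  — RAW R1: wait I3 write@19
I5  is:20  ro:21  ex:26  wr:27  — struct: FPMUL busy until I3 writes@19
I6  is:23  ro:28  ex:29  wr:30  — struct: ALU busy until I4 writes@22, RAW R0: wait I5 write@27
I7  is:24  ro:25  ex:28  wr:29

cycle = 30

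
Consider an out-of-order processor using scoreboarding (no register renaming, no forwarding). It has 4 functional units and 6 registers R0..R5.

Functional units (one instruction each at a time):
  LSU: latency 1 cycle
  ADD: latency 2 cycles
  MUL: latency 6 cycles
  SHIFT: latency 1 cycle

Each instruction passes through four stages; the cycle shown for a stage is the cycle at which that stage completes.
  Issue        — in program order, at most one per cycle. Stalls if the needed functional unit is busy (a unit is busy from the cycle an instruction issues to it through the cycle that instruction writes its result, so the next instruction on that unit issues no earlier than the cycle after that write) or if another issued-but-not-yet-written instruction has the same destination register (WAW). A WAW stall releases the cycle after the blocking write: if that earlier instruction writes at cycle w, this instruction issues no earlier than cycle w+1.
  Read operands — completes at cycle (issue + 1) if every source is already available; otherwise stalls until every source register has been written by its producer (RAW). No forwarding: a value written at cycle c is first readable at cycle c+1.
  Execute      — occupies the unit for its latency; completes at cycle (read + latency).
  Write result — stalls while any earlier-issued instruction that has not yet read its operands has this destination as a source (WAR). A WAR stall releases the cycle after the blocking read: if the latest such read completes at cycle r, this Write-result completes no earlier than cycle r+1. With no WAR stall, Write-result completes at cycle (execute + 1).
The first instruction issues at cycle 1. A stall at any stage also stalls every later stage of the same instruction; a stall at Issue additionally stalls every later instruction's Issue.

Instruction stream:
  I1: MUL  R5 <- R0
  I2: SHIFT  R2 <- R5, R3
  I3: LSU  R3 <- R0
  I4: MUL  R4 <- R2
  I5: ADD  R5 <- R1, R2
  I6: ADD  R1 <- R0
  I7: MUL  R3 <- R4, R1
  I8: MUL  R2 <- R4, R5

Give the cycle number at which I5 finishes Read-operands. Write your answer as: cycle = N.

[1] I1 issues→MUL
[2] I1 reads · I2 issues→SHIFT
[3] I3 issues→LSU
[4] I3 reads
[5] I3 exec-done
[8] I1 exec-done
[9] I1 writes R5
[10] I2 reads · I4 issues→MUL
[11] I2 exec-done · I3 writes R3 · I5 issues→ADD
[12] I2 writes R2
[13] I4 reads · I5 reads
[15] I5 exec-done
[16] I5 writes R5
[17] I6 issues→ADD
[18] I6 reads
[19] I4 exec-done
[20] I4 writes R4 · I6 exec-done
[21] I6 writes R1 · I7 issues→MUL
[22] I7 reads
[28] I7 exec-done
[29] I7 writes R3
[30] I8 issues→MUL
[31] I8 reads
[37] I8 exec-done
[38] I8 writes R2

cycle = 13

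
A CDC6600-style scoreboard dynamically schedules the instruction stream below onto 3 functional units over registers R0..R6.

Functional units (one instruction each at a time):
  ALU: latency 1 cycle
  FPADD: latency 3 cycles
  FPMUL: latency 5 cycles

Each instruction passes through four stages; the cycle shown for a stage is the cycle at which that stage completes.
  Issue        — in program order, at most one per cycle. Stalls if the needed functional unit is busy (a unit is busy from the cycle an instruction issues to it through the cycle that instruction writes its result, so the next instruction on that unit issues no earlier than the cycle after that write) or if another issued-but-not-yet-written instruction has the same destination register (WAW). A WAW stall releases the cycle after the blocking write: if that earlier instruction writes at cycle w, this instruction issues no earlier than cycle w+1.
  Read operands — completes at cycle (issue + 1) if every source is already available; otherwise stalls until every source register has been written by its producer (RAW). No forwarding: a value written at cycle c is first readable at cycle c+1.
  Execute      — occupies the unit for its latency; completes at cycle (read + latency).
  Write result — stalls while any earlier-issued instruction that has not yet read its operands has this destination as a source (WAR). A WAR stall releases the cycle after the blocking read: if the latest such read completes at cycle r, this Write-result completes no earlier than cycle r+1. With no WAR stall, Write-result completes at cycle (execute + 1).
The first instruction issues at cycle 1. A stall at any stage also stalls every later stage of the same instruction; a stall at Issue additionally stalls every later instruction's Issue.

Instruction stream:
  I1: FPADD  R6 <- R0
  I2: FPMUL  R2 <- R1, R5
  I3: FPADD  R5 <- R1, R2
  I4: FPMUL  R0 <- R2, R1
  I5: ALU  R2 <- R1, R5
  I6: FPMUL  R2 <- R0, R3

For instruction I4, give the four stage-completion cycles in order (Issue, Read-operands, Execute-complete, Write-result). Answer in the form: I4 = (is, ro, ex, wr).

I4 = (10, 11, 16, 17)

[I1] 1/2/5/6
[I2] 2/3/8/9
[I3] 7/10/13/14  (struct: FPADD busy until I1 writes@6; RAW R2: wait I2 write@9)
[I4] 10/11/16/17  (struct: FPMUL busy until I2 writes@9)
[I5] 11/15/16/17  (RAW R5: wait I3 write@14)
[I6] 18/19/24/25  (WAW R2: wait I5 write@17)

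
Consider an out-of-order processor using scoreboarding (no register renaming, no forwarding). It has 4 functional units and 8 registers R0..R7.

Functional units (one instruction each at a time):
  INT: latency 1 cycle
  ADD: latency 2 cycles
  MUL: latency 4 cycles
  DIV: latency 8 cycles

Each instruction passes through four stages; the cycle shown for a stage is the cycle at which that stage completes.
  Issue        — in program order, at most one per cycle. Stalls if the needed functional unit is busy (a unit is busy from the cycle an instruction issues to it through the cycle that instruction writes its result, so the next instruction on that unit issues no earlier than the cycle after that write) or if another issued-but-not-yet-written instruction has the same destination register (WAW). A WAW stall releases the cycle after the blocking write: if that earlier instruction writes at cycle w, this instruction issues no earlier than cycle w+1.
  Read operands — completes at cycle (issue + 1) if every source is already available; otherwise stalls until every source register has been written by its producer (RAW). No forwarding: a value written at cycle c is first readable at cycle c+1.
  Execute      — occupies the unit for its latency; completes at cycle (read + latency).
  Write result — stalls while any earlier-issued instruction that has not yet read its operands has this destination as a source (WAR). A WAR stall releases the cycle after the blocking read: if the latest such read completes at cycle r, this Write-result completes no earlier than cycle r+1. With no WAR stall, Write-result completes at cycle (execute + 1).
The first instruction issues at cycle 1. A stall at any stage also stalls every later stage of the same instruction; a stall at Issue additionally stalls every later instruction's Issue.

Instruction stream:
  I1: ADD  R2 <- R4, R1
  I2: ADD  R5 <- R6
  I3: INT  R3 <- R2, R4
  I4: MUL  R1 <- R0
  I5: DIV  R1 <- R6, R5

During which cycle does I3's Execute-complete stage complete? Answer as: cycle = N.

1) issue 1, read 2, done 4, write 5
2) issue 6, read 7, done 9, write 10  <struct: ADD busy until I1 writes@5>
3) issue 7, read 8, done 9, write 10
4) issue 8, read 9, done 13, write 14
5) issue 15, read 16, done 24, write 25  <WAW R1: wait I4 write@14>

cycle = 9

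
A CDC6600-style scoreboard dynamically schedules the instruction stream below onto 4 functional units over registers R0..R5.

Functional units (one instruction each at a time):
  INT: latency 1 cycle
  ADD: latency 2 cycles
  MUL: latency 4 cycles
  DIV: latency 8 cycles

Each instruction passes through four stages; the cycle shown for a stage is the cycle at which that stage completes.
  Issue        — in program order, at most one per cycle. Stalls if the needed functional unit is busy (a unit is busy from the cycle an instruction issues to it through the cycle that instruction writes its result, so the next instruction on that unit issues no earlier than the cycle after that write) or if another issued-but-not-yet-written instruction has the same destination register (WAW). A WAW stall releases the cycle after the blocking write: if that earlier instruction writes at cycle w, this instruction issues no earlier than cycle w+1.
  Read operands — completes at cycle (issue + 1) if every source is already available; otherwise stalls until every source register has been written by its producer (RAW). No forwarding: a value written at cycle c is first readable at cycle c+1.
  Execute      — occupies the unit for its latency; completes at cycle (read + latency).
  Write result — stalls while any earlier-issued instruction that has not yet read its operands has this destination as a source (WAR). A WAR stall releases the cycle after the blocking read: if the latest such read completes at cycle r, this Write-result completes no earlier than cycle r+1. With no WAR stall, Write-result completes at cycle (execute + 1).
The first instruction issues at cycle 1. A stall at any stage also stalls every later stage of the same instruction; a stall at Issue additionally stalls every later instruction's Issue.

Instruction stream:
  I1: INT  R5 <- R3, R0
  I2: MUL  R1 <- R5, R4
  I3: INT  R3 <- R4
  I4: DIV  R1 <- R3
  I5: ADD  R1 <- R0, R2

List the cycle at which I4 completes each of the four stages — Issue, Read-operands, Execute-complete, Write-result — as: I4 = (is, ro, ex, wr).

cycle 1: I1 issues→INT
cycle 2: I1 reads, I2 issues→MUL
cycle 3: I1 exec-done
cycle 4: I1 writes R5
cycle 5: I2 reads, I3 issues→INT
cycle 6: I3 reads
cycle 7: I3 exec-done
cycle 8: I3 writes R3
cycle 9: I2 exec-done
cycle 10: I2 writes R1
cycle 11: I4 issues→DIV
cycle 12: I4 reads
cycle 20: I4 exec-done
cycle 21: I4 writes R1
cycle 22: I5 issues→ADD
cycle 23: I5 reads
cycle 25: I5 exec-done
cycle 26: I5 writes R1

I4 = (11, 12, 20, 21)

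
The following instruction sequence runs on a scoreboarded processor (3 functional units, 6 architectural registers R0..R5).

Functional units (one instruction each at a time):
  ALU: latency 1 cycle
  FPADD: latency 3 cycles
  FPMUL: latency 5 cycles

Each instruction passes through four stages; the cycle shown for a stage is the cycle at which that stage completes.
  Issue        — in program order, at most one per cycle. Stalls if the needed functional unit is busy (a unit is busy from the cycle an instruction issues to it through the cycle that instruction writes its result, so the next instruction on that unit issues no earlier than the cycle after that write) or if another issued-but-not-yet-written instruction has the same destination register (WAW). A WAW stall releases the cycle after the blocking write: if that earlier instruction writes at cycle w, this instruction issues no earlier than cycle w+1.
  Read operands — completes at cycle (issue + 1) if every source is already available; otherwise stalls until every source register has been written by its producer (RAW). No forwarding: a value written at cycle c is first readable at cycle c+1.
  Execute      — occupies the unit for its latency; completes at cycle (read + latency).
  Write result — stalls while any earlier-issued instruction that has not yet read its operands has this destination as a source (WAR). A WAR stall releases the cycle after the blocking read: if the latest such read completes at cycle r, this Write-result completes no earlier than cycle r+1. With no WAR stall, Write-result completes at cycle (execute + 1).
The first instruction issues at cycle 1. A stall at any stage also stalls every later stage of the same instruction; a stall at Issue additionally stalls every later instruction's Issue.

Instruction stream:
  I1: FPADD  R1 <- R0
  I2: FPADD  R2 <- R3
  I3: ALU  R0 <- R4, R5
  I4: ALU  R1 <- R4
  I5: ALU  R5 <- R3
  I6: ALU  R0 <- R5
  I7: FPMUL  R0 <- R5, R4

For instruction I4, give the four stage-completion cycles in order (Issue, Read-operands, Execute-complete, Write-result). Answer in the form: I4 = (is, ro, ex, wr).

I4 = (12, 13, 14, 15)

I1 -> (1, 2, 5, 6)
I2 -> (7, 8, 11, 12)  // struct: FPADD busy until I1 writes@6
I3 -> (8, 9, 10, 11)
I4 -> (12, 13, 14, 15)  // struct: ALU busy until I3 writes@11
I5 -> (16, 17, 18, 19)  // struct: ALU busy until I4 writes@15
I6 -> (20, 21, 22, 23)  // struct: ALU busy until I5 writes@19
I7 -> (24, 25, 30, 31)  // WAW R0: wait I6 write@23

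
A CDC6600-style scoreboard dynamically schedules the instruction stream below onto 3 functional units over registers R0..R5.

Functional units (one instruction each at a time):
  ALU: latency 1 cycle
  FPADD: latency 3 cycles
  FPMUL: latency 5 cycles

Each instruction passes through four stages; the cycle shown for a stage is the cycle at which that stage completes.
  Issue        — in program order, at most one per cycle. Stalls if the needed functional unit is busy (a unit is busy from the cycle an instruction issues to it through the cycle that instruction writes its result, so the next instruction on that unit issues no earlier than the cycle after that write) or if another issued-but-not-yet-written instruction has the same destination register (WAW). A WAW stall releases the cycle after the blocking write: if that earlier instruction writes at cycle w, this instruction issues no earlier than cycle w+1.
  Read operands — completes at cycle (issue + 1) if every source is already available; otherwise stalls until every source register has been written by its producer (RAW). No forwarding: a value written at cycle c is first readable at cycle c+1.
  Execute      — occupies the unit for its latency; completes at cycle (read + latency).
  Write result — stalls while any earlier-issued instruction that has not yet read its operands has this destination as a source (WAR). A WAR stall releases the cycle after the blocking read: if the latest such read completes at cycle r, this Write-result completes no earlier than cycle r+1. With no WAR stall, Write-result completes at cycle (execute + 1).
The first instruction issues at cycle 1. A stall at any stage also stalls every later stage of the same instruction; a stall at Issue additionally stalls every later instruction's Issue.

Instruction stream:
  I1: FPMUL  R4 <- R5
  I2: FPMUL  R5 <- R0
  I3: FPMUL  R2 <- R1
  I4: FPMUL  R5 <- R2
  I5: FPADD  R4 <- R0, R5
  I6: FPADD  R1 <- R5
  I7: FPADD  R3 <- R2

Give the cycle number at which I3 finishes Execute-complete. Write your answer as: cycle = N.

I1  is:1  ro:2  ex:7  wr:8
I2  is:9  ro:10  ex:15  wr:16  — struct: FPMUL busy until I1 writes@8
I3  is:17  ro:18  ex:23  wr:24  — struct: FPMUL busy until I2 writes@16
I4  is:25  ro:26  ex:31  wr:32  — struct: FPMUL busy until I3 writes@24
I5  is:26  ro:33  ex:36  wr:37  — RAW R5: wait I4 write@32
I6  is:38  ro:39  ex:42  wr:43  — struct: FPADD busy until I5 writes@37
I7  is:44  ro:45  ex:48  wr:49  — struct: FPADD busy until I6 writes@43

cycle = 23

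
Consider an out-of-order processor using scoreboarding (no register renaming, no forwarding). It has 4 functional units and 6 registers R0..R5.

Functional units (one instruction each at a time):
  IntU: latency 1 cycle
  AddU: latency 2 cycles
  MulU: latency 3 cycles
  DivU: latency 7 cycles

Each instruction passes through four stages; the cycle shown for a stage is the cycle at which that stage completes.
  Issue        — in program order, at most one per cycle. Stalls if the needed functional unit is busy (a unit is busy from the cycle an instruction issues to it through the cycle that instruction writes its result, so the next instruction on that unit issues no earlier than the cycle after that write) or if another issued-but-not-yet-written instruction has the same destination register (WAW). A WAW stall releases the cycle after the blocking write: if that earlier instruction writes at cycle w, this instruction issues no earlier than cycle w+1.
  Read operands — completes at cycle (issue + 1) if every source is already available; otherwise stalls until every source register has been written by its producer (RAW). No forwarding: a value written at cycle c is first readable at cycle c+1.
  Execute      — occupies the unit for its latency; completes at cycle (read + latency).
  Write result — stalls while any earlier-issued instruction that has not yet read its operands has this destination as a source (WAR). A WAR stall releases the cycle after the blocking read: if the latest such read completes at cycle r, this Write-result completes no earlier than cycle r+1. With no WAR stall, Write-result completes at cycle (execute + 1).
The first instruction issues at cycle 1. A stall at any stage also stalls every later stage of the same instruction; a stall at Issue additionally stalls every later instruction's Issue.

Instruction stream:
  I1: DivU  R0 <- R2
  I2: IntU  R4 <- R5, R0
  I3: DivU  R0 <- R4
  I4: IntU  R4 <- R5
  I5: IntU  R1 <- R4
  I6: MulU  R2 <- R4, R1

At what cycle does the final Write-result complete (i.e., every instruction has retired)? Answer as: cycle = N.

cycle 1: I1 dispatched to DivU
cycle 2: I1 operands ready | I2 dispatched to IntU
cycle 9: I1 complete
cycle 10: R0←I1
cycle 11: I2 operands ready | I3 dispatched to DivU
cycle 12: I2 complete
cycle 13: R4←I2
cycle 14: I3 operands ready | I4 dispatched to IntU
cycle 15: I4 operands ready
cycle 16: I4 complete
cycle 17: R4←I4
cycle 18: I5 dispatched to IntU
cycle 19: I5 operands ready | I6 dispatched to MulU
cycle 20: I5 complete
cycle 21: I3 complete | R1←I5
cycle 22: R0←I3 | I6 operands ready
cycle 25: I6 complete
cycle 26: R2←I6

cycle = 26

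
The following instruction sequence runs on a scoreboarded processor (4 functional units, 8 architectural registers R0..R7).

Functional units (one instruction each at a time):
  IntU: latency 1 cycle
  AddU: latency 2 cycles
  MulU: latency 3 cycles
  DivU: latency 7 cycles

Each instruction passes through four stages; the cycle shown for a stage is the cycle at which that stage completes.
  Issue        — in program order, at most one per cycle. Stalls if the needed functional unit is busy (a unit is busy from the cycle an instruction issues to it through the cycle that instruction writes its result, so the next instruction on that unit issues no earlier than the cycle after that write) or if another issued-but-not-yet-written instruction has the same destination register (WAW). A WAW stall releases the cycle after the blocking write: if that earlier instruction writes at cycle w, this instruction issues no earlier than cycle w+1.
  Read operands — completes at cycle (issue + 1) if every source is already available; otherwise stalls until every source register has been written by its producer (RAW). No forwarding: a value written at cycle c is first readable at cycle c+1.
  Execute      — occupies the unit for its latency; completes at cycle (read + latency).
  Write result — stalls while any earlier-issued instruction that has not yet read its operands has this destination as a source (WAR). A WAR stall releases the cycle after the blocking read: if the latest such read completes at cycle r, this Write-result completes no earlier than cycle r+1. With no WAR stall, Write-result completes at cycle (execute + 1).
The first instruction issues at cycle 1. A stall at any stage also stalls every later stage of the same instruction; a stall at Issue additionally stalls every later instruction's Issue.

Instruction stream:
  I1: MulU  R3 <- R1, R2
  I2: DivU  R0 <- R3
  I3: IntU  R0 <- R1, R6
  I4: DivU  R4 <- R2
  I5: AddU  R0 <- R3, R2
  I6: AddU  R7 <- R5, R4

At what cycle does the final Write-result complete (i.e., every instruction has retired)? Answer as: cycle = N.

cycle = 30

  I1 | 1 | 2 | 5 | 6
  I2 | 2 | 7 | 14 | 15   RAW R3: wait I1 write@6
  I3 | 16 | 17 | 18 | 19   WAW R0: wait I2 write@15
  I4 | 17 | 18 | 25 | 26
  I5 | 20 | 21 | 23 | 24   WAW R0: wait I3 write@19
  I6 | 25 | 27 | 29 | 30   struct: AddU busy until I5 writes@24 · RAW R4: wait I4 write@26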